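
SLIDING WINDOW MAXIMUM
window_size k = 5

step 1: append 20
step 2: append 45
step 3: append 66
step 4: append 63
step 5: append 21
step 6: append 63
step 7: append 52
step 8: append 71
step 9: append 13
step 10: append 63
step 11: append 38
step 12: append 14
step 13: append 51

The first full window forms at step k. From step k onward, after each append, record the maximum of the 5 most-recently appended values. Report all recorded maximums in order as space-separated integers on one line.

Answer: 66 66 66 71 71 71 71 71 63

Derivation:
step 1: append 20 -> window=[20] (not full yet)
step 2: append 45 -> window=[20, 45] (not full yet)
step 3: append 66 -> window=[20, 45, 66] (not full yet)
step 4: append 63 -> window=[20, 45, 66, 63] (not full yet)
step 5: append 21 -> window=[20, 45, 66, 63, 21] -> max=66
step 6: append 63 -> window=[45, 66, 63, 21, 63] -> max=66
step 7: append 52 -> window=[66, 63, 21, 63, 52] -> max=66
step 8: append 71 -> window=[63, 21, 63, 52, 71] -> max=71
step 9: append 13 -> window=[21, 63, 52, 71, 13] -> max=71
step 10: append 63 -> window=[63, 52, 71, 13, 63] -> max=71
step 11: append 38 -> window=[52, 71, 13, 63, 38] -> max=71
step 12: append 14 -> window=[71, 13, 63, 38, 14] -> max=71
step 13: append 51 -> window=[13, 63, 38, 14, 51] -> max=63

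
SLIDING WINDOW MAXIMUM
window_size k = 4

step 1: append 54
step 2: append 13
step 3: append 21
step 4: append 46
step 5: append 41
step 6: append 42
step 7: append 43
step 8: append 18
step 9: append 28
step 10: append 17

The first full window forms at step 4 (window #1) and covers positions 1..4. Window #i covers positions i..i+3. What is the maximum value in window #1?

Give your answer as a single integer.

step 1: append 54 -> window=[54] (not full yet)
step 2: append 13 -> window=[54, 13] (not full yet)
step 3: append 21 -> window=[54, 13, 21] (not full yet)
step 4: append 46 -> window=[54, 13, 21, 46] -> max=54
Window #1 max = 54

Answer: 54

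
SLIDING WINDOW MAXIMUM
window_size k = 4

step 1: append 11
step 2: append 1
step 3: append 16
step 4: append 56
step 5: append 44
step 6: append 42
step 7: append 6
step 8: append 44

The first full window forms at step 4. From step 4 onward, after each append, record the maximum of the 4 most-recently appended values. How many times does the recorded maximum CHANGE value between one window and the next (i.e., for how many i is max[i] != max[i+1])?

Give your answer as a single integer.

Answer: 1

Derivation:
step 1: append 11 -> window=[11] (not full yet)
step 2: append 1 -> window=[11, 1] (not full yet)
step 3: append 16 -> window=[11, 1, 16] (not full yet)
step 4: append 56 -> window=[11, 1, 16, 56] -> max=56
step 5: append 44 -> window=[1, 16, 56, 44] -> max=56
step 6: append 42 -> window=[16, 56, 44, 42] -> max=56
step 7: append 6 -> window=[56, 44, 42, 6] -> max=56
step 8: append 44 -> window=[44, 42, 6, 44] -> max=44
Recorded maximums: 56 56 56 56 44
Changes between consecutive maximums: 1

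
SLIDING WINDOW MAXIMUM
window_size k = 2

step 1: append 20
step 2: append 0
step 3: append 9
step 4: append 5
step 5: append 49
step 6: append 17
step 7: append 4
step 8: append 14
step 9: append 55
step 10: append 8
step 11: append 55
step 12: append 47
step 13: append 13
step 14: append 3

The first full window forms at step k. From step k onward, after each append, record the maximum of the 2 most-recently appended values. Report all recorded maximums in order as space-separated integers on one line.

Answer: 20 9 9 49 49 17 14 55 55 55 55 47 13

Derivation:
step 1: append 20 -> window=[20] (not full yet)
step 2: append 0 -> window=[20, 0] -> max=20
step 3: append 9 -> window=[0, 9] -> max=9
step 4: append 5 -> window=[9, 5] -> max=9
step 5: append 49 -> window=[5, 49] -> max=49
step 6: append 17 -> window=[49, 17] -> max=49
step 7: append 4 -> window=[17, 4] -> max=17
step 8: append 14 -> window=[4, 14] -> max=14
step 9: append 55 -> window=[14, 55] -> max=55
step 10: append 8 -> window=[55, 8] -> max=55
step 11: append 55 -> window=[8, 55] -> max=55
step 12: append 47 -> window=[55, 47] -> max=55
step 13: append 13 -> window=[47, 13] -> max=47
step 14: append 3 -> window=[13, 3] -> max=13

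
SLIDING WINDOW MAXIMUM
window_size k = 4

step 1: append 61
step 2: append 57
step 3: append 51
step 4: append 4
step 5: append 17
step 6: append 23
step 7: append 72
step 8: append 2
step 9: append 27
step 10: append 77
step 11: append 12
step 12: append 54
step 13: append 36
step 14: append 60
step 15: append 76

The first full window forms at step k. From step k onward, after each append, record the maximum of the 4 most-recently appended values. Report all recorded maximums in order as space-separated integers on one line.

step 1: append 61 -> window=[61] (not full yet)
step 2: append 57 -> window=[61, 57] (not full yet)
step 3: append 51 -> window=[61, 57, 51] (not full yet)
step 4: append 4 -> window=[61, 57, 51, 4] -> max=61
step 5: append 17 -> window=[57, 51, 4, 17] -> max=57
step 6: append 23 -> window=[51, 4, 17, 23] -> max=51
step 7: append 72 -> window=[4, 17, 23, 72] -> max=72
step 8: append 2 -> window=[17, 23, 72, 2] -> max=72
step 9: append 27 -> window=[23, 72, 2, 27] -> max=72
step 10: append 77 -> window=[72, 2, 27, 77] -> max=77
step 11: append 12 -> window=[2, 27, 77, 12] -> max=77
step 12: append 54 -> window=[27, 77, 12, 54] -> max=77
step 13: append 36 -> window=[77, 12, 54, 36] -> max=77
step 14: append 60 -> window=[12, 54, 36, 60] -> max=60
step 15: append 76 -> window=[54, 36, 60, 76] -> max=76

Answer: 61 57 51 72 72 72 77 77 77 77 60 76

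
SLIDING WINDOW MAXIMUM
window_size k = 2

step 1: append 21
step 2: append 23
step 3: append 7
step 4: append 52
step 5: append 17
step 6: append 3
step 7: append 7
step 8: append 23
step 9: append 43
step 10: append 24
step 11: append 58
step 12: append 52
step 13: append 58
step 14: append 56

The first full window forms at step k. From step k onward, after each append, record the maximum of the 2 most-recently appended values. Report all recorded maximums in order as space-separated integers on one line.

step 1: append 21 -> window=[21] (not full yet)
step 2: append 23 -> window=[21, 23] -> max=23
step 3: append 7 -> window=[23, 7] -> max=23
step 4: append 52 -> window=[7, 52] -> max=52
step 5: append 17 -> window=[52, 17] -> max=52
step 6: append 3 -> window=[17, 3] -> max=17
step 7: append 7 -> window=[3, 7] -> max=7
step 8: append 23 -> window=[7, 23] -> max=23
step 9: append 43 -> window=[23, 43] -> max=43
step 10: append 24 -> window=[43, 24] -> max=43
step 11: append 58 -> window=[24, 58] -> max=58
step 12: append 52 -> window=[58, 52] -> max=58
step 13: append 58 -> window=[52, 58] -> max=58
step 14: append 56 -> window=[58, 56] -> max=58

Answer: 23 23 52 52 17 7 23 43 43 58 58 58 58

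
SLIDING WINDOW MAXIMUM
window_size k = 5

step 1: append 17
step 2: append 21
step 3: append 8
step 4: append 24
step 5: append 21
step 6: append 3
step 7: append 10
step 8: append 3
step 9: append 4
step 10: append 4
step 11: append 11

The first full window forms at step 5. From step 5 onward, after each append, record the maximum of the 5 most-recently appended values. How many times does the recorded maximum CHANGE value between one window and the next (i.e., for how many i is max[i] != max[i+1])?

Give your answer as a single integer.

step 1: append 17 -> window=[17] (not full yet)
step 2: append 21 -> window=[17, 21] (not full yet)
step 3: append 8 -> window=[17, 21, 8] (not full yet)
step 4: append 24 -> window=[17, 21, 8, 24] (not full yet)
step 5: append 21 -> window=[17, 21, 8, 24, 21] -> max=24
step 6: append 3 -> window=[21, 8, 24, 21, 3] -> max=24
step 7: append 10 -> window=[8, 24, 21, 3, 10] -> max=24
step 8: append 3 -> window=[24, 21, 3, 10, 3] -> max=24
step 9: append 4 -> window=[21, 3, 10, 3, 4] -> max=21
step 10: append 4 -> window=[3, 10, 3, 4, 4] -> max=10
step 11: append 11 -> window=[10, 3, 4, 4, 11] -> max=11
Recorded maximums: 24 24 24 24 21 10 11
Changes between consecutive maximums: 3

Answer: 3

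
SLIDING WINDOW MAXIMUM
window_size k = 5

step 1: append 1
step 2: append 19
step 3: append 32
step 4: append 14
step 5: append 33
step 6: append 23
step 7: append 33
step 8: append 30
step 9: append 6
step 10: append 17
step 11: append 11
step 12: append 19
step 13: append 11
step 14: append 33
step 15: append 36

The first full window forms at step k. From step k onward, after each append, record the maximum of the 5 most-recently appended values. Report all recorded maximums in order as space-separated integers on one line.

Answer: 33 33 33 33 33 33 33 30 19 33 36

Derivation:
step 1: append 1 -> window=[1] (not full yet)
step 2: append 19 -> window=[1, 19] (not full yet)
step 3: append 32 -> window=[1, 19, 32] (not full yet)
step 4: append 14 -> window=[1, 19, 32, 14] (not full yet)
step 5: append 33 -> window=[1, 19, 32, 14, 33] -> max=33
step 6: append 23 -> window=[19, 32, 14, 33, 23] -> max=33
step 7: append 33 -> window=[32, 14, 33, 23, 33] -> max=33
step 8: append 30 -> window=[14, 33, 23, 33, 30] -> max=33
step 9: append 6 -> window=[33, 23, 33, 30, 6] -> max=33
step 10: append 17 -> window=[23, 33, 30, 6, 17] -> max=33
step 11: append 11 -> window=[33, 30, 6, 17, 11] -> max=33
step 12: append 19 -> window=[30, 6, 17, 11, 19] -> max=30
step 13: append 11 -> window=[6, 17, 11, 19, 11] -> max=19
step 14: append 33 -> window=[17, 11, 19, 11, 33] -> max=33
step 15: append 36 -> window=[11, 19, 11, 33, 36] -> max=36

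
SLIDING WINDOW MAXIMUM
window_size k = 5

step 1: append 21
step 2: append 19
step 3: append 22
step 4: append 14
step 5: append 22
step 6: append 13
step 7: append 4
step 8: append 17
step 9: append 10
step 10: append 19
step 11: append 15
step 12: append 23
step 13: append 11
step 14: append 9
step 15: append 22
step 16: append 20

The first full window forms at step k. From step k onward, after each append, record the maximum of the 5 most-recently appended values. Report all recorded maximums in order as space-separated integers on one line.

step 1: append 21 -> window=[21] (not full yet)
step 2: append 19 -> window=[21, 19] (not full yet)
step 3: append 22 -> window=[21, 19, 22] (not full yet)
step 4: append 14 -> window=[21, 19, 22, 14] (not full yet)
step 5: append 22 -> window=[21, 19, 22, 14, 22] -> max=22
step 6: append 13 -> window=[19, 22, 14, 22, 13] -> max=22
step 7: append 4 -> window=[22, 14, 22, 13, 4] -> max=22
step 8: append 17 -> window=[14, 22, 13, 4, 17] -> max=22
step 9: append 10 -> window=[22, 13, 4, 17, 10] -> max=22
step 10: append 19 -> window=[13, 4, 17, 10, 19] -> max=19
step 11: append 15 -> window=[4, 17, 10, 19, 15] -> max=19
step 12: append 23 -> window=[17, 10, 19, 15, 23] -> max=23
step 13: append 11 -> window=[10, 19, 15, 23, 11] -> max=23
step 14: append 9 -> window=[19, 15, 23, 11, 9] -> max=23
step 15: append 22 -> window=[15, 23, 11, 9, 22] -> max=23
step 16: append 20 -> window=[23, 11, 9, 22, 20] -> max=23

Answer: 22 22 22 22 22 19 19 23 23 23 23 23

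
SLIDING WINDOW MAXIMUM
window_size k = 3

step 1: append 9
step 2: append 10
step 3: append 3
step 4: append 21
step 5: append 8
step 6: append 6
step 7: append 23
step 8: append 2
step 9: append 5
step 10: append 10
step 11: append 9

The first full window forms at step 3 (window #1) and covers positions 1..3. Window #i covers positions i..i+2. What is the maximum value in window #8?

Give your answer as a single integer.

step 1: append 9 -> window=[9] (not full yet)
step 2: append 10 -> window=[9, 10] (not full yet)
step 3: append 3 -> window=[9, 10, 3] -> max=10
step 4: append 21 -> window=[10, 3, 21] -> max=21
step 5: append 8 -> window=[3, 21, 8] -> max=21
step 6: append 6 -> window=[21, 8, 6] -> max=21
step 7: append 23 -> window=[8, 6, 23] -> max=23
step 8: append 2 -> window=[6, 23, 2] -> max=23
step 9: append 5 -> window=[23, 2, 5] -> max=23
step 10: append 10 -> window=[2, 5, 10] -> max=10
Window #8 max = 10

Answer: 10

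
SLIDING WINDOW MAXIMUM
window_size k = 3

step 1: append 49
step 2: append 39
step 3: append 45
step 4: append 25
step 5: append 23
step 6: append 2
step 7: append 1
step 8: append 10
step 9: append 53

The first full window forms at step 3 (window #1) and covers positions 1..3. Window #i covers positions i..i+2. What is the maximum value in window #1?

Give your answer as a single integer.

step 1: append 49 -> window=[49] (not full yet)
step 2: append 39 -> window=[49, 39] (not full yet)
step 3: append 45 -> window=[49, 39, 45] -> max=49
Window #1 max = 49

Answer: 49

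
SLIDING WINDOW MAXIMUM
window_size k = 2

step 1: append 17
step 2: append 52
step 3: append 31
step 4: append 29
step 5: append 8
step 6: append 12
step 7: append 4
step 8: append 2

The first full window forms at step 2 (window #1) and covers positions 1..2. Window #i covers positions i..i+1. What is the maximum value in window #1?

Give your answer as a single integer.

step 1: append 17 -> window=[17] (not full yet)
step 2: append 52 -> window=[17, 52] -> max=52
Window #1 max = 52

Answer: 52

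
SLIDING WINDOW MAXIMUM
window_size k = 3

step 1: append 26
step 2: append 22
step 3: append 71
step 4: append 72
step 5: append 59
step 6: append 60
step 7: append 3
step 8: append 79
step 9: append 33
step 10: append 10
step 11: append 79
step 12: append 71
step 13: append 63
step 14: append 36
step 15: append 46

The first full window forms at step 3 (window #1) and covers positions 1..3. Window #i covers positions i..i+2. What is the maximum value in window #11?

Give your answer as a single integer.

step 1: append 26 -> window=[26] (not full yet)
step 2: append 22 -> window=[26, 22] (not full yet)
step 3: append 71 -> window=[26, 22, 71] -> max=71
step 4: append 72 -> window=[22, 71, 72] -> max=72
step 5: append 59 -> window=[71, 72, 59] -> max=72
step 6: append 60 -> window=[72, 59, 60] -> max=72
step 7: append 3 -> window=[59, 60, 3] -> max=60
step 8: append 79 -> window=[60, 3, 79] -> max=79
step 9: append 33 -> window=[3, 79, 33] -> max=79
step 10: append 10 -> window=[79, 33, 10] -> max=79
step 11: append 79 -> window=[33, 10, 79] -> max=79
step 12: append 71 -> window=[10, 79, 71] -> max=79
step 13: append 63 -> window=[79, 71, 63] -> max=79
Window #11 max = 79

Answer: 79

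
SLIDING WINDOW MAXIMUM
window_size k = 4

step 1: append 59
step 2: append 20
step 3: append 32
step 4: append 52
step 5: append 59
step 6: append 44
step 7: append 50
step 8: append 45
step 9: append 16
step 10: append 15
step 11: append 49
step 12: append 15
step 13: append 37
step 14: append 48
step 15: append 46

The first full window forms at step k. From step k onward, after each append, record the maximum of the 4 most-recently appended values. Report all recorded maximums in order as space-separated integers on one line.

Answer: 59 59 59 59 59 50 50 49 49 49 49 48

Derivation:
step 1: append 59 -> window=[59] (not full yet)
step 2: append 20 -> window=[59, 20] (not full yet)
step 3: append 32 -> window=[59, 20, 32] (not full yet)
step 4: append 52 -> window=[59, 20, 32, 52] -> max=59
step 5: append 59 -> window=[20, 32, 52, 59] -> max=59
step 6: append 44 -> window=[32, 52, 59, 44] -> max=59
step 7: append 50 -> window=[52, 59, 44, 50] -> max=59
step 8: append 45 -> window=[59, 44, 50, 45] -> max=59
step 9: append 16 -> window=[44, 50, 45, 16] -> max=50
step 10: append 15 -> window=[50, 45, 16, 15] -> max=50
step 11: append 49 -> window=[45, 16, 15, 49] -> max=49
step 12: append 15 -> window=[16, 15, 49, 15] -> max=49
step 13: append 37 -> window=[15, 49, 15, 37] -> max=49
step 14: append 48 -> window=[49, 15, 37, 48] -> max=49
step 15: append 46 -> window=[15, 37, 48, 46] -> max=48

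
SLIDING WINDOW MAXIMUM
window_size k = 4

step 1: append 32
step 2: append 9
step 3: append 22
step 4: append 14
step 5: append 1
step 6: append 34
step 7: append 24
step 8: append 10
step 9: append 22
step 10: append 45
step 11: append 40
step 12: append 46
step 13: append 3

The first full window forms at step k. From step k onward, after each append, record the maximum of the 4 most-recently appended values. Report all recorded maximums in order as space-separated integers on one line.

Answer: 32 22 34 34 34 34 45 45 46 46

Derivation:
step 1: append 32 -> window=[32] (not full yet)
step 2: append 9 -> window=[32, 9] (not full yet)
step 3: append 22 -> window=[32, 9, 22] (not full yet)
step 4: append 14 -> window=[32, 9, 22, 14] -> max=32
step 5: append 1 -> window=[9, 22, 14, 1] -> max=22
step 6: append 34 -> window=[22, 14, 1, 34] -> max=34
step 7: append 24 -> window=[14, 1, 34, 24] -> max=34
step 8: append 10 -> window=[1, 34, 24, 10] -> max=34
step 9: append 22 -> window=[34, 24, 10, 22] -> max=34
step 10: append 45 -> window=[24, 10, 22, 45] -> max=45
step 11: append 40 -> window=[10, 22, 45, 40] -> max=45
step 12: append 46 -> window=[22, 45, 40, 46] -> max=46
step 13: append 3 -> window=[45, 40, 46, 3] -> max=46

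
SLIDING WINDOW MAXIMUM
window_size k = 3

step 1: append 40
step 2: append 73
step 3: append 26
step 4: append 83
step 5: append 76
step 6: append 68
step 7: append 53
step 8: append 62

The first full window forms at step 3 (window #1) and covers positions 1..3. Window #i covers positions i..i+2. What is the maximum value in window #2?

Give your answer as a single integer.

Answer: 83

Derivation:
step 1: append 40 -> window=[40] (not full yet)
step 2: append 73 -> window=[40, 73] (not full yet)
step 3: append 26 -> window=[40, 73, 26] -> max=73
step 4: append 83 -> window=[73, 26, 83] -> max=83
Window #2 max = 83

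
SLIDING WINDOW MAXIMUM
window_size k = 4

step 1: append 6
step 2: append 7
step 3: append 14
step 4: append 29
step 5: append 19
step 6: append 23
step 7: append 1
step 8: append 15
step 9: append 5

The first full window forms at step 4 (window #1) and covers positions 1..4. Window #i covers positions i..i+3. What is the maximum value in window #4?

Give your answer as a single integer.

Answer: 29

Derivation:
step 1: append 6 -> window=[6] (not full yet)
step 2: append 7 -> window=[6, 7] (not full yet)
step 3: append 14 -> window=[6, 7, 14] (not full yet)
step 4: append 29 -> window=[6, 7, 14, 29] -> max=29
step 5: append 19 -> window=[7, 14, 29, 19] -> max=29
step 6: append 23 -> window=[14, 29, 19, 23] -> max=29
step 7: append 1 -> window=[29, 19, 23, 1] -> max=29
Window #4 max = 29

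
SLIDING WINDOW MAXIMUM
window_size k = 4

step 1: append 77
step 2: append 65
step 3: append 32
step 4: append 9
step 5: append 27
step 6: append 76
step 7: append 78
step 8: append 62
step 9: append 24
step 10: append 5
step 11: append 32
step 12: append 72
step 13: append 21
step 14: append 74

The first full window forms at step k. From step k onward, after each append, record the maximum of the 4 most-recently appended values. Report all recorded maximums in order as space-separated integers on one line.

step 1: append 77 -> window=[77] (not full yet)
step 2: append 65 -> window=[77, 65] (not full yet)
step 3: append 32 -> window=[77, 65, 32] (not full yet)
step 4: append 9 -> window=[77, 65, 32, 9] -> max=77
step 5: append 27 -> window=[65, 32, 9, 27] -> max=65
step 6: append 76 -> window=[32, 9, 27, 76] -> max=76
step 7: append 78 -> window=[9, 27, 76, 78] -> max=78
step 8: append 62 -> window=[27, 76, 78, 62] -> max=78
step 9: append 24 -> window=[76, 78, 62, 24] -> max=78
step 10: append 5 -> window=[78, 62, 24, 5] -> max=78
step 11: append 32 -> window=[62, 24, 5, 32] -> max=62
step 12: append 72 -> window=[24, 5, 32, 72] -> max=72
step 13: append 21 -> window=[5, 32, 72, 21] -> max=72
step 14: append 74 -> window=[32, 72, 21, 74] -> max=74

Answer: 77 65 76 78 78 78 78 62 72 72 74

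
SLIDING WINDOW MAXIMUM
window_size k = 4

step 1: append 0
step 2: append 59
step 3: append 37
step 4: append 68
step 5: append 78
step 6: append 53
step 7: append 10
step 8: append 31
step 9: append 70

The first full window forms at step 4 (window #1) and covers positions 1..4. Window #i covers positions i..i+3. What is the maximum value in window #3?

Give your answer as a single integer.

step 1: append 0 -> window=[0] (not full yet)
step 2: append 59 -> window=[0, 59] (not full yet)
step 3: append 37 -> window=[0, 59, 37] (not full yet)
step 4: append 68 -> window=[0, 59, 37, 68] -> max=68
step 5: append 78 -> window=[59, 37, 68, 78] -> max=78
step 6: append 53 -> window=[37, 68, 78, 53] -> max=78
Window #3 max = 78

Answer: 78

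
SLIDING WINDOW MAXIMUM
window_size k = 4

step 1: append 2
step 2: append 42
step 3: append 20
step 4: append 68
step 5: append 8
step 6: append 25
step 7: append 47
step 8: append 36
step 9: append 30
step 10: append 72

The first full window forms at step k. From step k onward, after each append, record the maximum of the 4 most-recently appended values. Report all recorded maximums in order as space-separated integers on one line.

Answer: 68 68 68 68 47 47 72

Derivation:
step 1: append 2 -> window=[2] (not full yet)
step 2: append 42 -> window=[2, 42] (not full yet)
step 3: append 20 -> window=[2, 42, 20] (not full yet)
step 4: append 68 -> window=[2, 42, 20, 68] -> max=68
step 5: append 8 -> window=[42, 20, 68, 8] -> max=68
step 6: append 25 -> window=[20, 68, 8, 25] -> max=68
step 7: append 47 -> window=[68, 8, 25, 47] -> max=68
step 8: append 36 -> window=[8, 25, 47, 36] -> max=47
step 9: append 30 -> window=[25, 47, 36, 30] -> max=47
step 10: append 72 -> window=[47, 36, 30, 72] -> max=72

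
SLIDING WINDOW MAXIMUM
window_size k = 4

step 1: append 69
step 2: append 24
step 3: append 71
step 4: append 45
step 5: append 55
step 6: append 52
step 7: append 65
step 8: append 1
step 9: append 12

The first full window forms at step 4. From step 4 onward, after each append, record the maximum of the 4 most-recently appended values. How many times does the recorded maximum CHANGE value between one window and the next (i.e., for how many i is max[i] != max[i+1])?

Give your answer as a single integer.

Answer: 1

Derivation:
step 1: append 69 -> window=[69] (not full yet)
step 2: append 24 -> window=[69, 24] (not full yet)
step 3: append 71 -> window=[69, 24, 71] (not full yet)
step 4: append 45 -> window=[69, 24, 71, 45] -> max=71
step 5: append 55 -> window=[24, 71, 45, 55] -> max=71
step 6: append 52 -> window=[71, 45, 55, 52] -> max=71
step 7: append 65 -> window=[45, 55, 52, 65] -> max=65
step 8: append 1 -> window=[55, 52, 65, 1] -> max=65
step 9: append 12 -> window=[52, 65, 1, 12] -> max=65
Recorded maximums: 71 71 71 65 65 65
Changes between consecutive maximums: 1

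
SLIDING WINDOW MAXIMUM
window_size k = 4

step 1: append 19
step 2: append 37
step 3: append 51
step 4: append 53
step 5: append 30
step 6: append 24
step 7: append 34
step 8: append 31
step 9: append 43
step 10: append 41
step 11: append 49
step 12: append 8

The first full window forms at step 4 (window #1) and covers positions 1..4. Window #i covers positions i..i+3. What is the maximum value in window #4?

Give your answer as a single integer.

step 1: append 19 -> window=[19] (not full yet)
step 2: append 37 -> window=[19, 37] (not full yet)
step 3: append 51 -> window=[19, 37, 51] (not full yet)
step 4: append 53 -> window=[19, 37, 51, 53] -> max=53
step 5: append 30 -> window=[37, 51, 53, 30] -> max=53
step 6: append 24 -> window=[51, 53, 30, 24] -> max=53
step 7: append 34 -> window=[53, 30, 24, 34] -> max=53
Window #4 max = 53

Answer: 53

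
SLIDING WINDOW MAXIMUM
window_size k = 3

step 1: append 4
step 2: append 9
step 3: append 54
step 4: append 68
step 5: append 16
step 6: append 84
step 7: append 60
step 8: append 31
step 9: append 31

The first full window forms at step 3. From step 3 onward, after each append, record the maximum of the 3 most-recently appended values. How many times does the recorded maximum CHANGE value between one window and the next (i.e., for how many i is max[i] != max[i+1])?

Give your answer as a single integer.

step 1: append 4 -> window=[4] (not full yet)
step 2: append 9 -> window=[4, 9] (not full yet)
step 3: append 54 -> window=[4, 9, 54] -> max=54
step 4: append 68 -> window=[9, 54, 68] -> max=68
step 5: append 16 -> window=[54, 68, 16] -> max=68
step 6: append 84 -> window=[68, 16, 84] -> max=84
step 7: append 60 -> window=[16, 84, 60] -> max=84
step 8: append 31 -> window=[84, 60, 31] -> max=84
step 9: append 31 -> window=[60, 31, 31] -> max=60
Recorded maximums: 54 68 68 84 84 84 60
Changes between consecutive maximums: 3

Answer: 3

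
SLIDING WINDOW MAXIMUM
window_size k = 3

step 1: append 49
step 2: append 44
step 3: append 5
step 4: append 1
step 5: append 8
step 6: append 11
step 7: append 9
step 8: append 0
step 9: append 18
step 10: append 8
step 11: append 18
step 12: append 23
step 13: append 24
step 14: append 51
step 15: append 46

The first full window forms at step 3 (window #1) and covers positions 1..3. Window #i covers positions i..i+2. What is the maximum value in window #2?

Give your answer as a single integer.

step 1: append 49 -> window=[49] (not full yet)
step 2: append 44 -> window=[49, 44] (not full yet)
step 3: append 5 -> window=[49, 44, 5] -> max=49
step 4: append 1 -> window=[44, 5, 1] -> max=44
Window #2 max = 44

Answer: 44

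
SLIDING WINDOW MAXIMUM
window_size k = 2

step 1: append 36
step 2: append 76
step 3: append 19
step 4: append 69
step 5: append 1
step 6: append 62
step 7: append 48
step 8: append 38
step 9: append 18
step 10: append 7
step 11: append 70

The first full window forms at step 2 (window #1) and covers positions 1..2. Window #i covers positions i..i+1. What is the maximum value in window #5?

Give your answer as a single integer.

step 1: append 36 -> window=[36] (not full yet)
step 2: append 76 -> window=[36, 76] -> max=76
step 3: append 19 -> window=[76, 19] -> max=76
step 4: append 69 -> window=[19, 69] -> max=69
step 5: append 1 -> window=[69, 1] -> max=69
step 6: append 62 -> window=[1, 62] -> max=62
Window #5 max = 62

Answer: 62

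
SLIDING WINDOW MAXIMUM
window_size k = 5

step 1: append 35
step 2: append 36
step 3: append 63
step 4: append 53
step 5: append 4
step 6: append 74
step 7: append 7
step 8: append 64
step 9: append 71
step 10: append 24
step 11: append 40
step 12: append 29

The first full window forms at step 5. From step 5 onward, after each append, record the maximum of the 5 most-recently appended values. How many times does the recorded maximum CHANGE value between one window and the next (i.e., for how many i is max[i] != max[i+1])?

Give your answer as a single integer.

Answer: 2

Derivation:
step 1: append 35 -> window=[35] (not full yet)
step 2: append 36 -> window=[35, 36] (not full yet)
step 3: append 63 -> window=[35, 36, 63] (not full yet)
step 4: append 53 -> window=[35, 36, 63, 53] (not full yet)
step 5: append 4 -> window=[35, 36, 63, 53, 4] -> max=63
step 6: append 74 -> window=[36, 63, 53, 4, 74] -> max=74
step 7: append 7 -> window=[63, 53, 4, 74, 7] -> max=74
step 8: append 64 -> window=[53, 4, 74, 7, 64] -> max=74
step 9: append 71 -> window=[4, 74, 7, 64, 71] -> max=74
step 10: append 24 -> window=[74, 7, 64, 71, 24] -> max=74
step 11: append 40 -> window=[7, 64, 71, 24, 40] -> max=71
step 12: append 29 -> window=[64, 71, 24, 40, 29] -> max=71
Recorded maximums: 63 74 74 74 74 74 71 71
Changes between consecutive maximums: 2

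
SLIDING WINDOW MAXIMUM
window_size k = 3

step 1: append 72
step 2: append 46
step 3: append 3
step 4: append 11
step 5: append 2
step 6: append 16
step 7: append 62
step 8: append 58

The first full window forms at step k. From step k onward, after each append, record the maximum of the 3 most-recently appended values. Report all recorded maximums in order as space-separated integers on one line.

Answer: 72 46 11 16 62 62

Derivation:
step 1: append 72 -> window=[72] (not full yet)
step 2: append 46 -> window=[72, 46] (not full yet)
step 3: append 3 -> window=[72, 46, 3] -> max=72
step 4: append 11 -> window=[46, 3, 11] -> max=46
step 5: append 2 -> window=[3, 11, 2] -> max=11
step 6: append 16 -> window=[11, 2, 16] -> max=16
step 7: append 62 -> window=[2, 16, 62] -> max=62
step 8: append 58 -> window=[16, 62, 58] -> max=62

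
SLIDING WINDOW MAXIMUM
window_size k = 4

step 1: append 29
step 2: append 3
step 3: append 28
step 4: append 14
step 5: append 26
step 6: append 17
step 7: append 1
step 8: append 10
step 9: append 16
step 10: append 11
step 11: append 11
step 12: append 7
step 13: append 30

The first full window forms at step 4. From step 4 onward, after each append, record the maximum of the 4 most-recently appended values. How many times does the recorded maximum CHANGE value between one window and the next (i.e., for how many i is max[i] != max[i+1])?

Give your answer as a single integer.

Answer: 5

Derivation:
step 1: append 29 -> window=[29] (not full yet)
step 2: append 3 -> window=[29, 3] (not full yet)
step 3: append 28 -> window=[29, 3, 28] (not full yet)
step 4: append 14 -> window=[29, 3, 28, 14] -> max=29
step 5: append 26 -> window=[3, 28, 14, 26] -> max=28
step 6: append 17 -> window=[28, 14, 26, 17] -> max=28
step 7: append 1 -> window=[14, 26, 17, 1] -> max=26
step 8: append 10 -> window=[26, 17, 1, 10] -> max=26
step 9: append 16 -> window=[17, 1, 10, 16] -> max=17
step 10: append 11 -> window=[1, 10, 16, 11] -> max=16
step 11: append 11 -> window=[10, 16, 11, 11] -> max=16
step 12: append 7 -> window=[16, 11, 11, 7] -> max=16
step 13: append 30 -> window=[11, 11, 7, 30] -> max=30
Recorded maximums: 29 28 28 26 26 17 16 16 16 30
Changes between consecutive maximums: 5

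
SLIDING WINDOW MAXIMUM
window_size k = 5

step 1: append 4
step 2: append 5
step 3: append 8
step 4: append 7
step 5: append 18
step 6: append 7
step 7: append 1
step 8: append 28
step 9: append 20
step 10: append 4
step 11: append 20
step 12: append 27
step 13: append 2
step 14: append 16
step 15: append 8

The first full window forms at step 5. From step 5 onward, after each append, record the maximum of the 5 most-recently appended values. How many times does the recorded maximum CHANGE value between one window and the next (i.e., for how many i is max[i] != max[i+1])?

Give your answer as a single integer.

step 1: append 4 -> window=[4] (not full yet)
step 2: append 5 -> window=[4, 5] (not full yet)
step 3: append 8 -> window=[4, 5, 8] (not full yet)
step 4: append 7 -> window=[4, 5, 8, 7] (not full yet)
step 5: append 18 -> window=[4, 5, 8, 7, 18] -> max=18
step 6: append 7 -> window=[5, 8, 7, 18, 7] -> max=18
step 7: append 1 -> window=[8, 7, 18, 7, 1] -> max=18
step 8: append 28 -> window=[7, 18, 7, 1, 28] -> max=28
step 9: append 20 -> window=[18, 7, 1, 28, 20] -> max=28
step 10: append 4 -> window=[7, 1, 28, 20, 4] -> max=28
step 11: append 20 -> window=[1, 28, 20, 4, 20] -> max=28
step 12: append 27 -> window=[28, 20, 4, 20, 27] -> max=28
step 13: append 2 -> window=[20, 4, 20, 27, 2] -> max=27
step 14: append 16 -> window=[4, 20, 27, 2, 16] -> max=27
step 15: append 8 -> window=[20, 27, 2, 16, 8] -> max=27
Recorded maximums: 18 18 18 28 28 28 28 28 27 27 27
Changes between consecutive maximums: 2

Answer: 2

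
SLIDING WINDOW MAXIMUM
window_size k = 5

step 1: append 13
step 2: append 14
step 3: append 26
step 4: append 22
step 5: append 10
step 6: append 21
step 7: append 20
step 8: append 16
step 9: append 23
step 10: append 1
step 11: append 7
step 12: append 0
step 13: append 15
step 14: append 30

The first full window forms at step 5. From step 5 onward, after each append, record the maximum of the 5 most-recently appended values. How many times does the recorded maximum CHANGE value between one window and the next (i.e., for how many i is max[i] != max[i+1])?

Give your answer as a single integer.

Answer: 3

Derivation:
step 1: append 13 -> window=[13] (not full yet)
step 2: append 14 -> window=[13, 14] (not full yet)
step 3: append 26 -> window=[13, 14, 26] (not full yet)
step 4: append 22 -> window=[13, 14, 26, 22] (not full yet)
step 5: append 10 -> window=[13, 14, 26, 22, 10] -> max=26
step 6: append 21 -> window=[14, 26, 22, 10, 21] -> max=26
step 7: append 20 -> window=[26, 22, 10, 21, 20] -> max=26
step 8: append 16 -> window=[22, 10, 21, 20, 16] -> max=22
step 9: append 23 -> window=[10, 21, 20, 16, 23] -> max=23
step 10: append 1 -> window=[21, 20, 16, 23, 1] -> max=23
step 11: append 7 -> window=[20, 16, 23, 1, 7] -> max=23
step 12: append 0 -> window=[16, 23, 1, 7, 0] -> max=23
step 13: append 15 -> window=[23, 1, 7, 0, 15] -> max=23
step 14: append 30 -> window=[1, 7, 0, 15, 30] -> max=30
Recorded maximums: 26 26 26 22 23 23 23 23 23 30
Changes between consecutive maximums: 3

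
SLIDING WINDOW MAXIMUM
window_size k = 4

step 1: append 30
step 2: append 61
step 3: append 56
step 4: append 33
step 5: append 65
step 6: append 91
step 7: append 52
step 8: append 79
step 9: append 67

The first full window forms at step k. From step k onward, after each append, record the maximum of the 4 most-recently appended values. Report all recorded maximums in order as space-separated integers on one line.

Answer: 61 65 91 91 91 91

Derivation:
step 1: append 30 -> window=[30] (not full yet)
step 2: append 61 -> window=[30, 61] (not full yet)
step 3: append 56 -> window=[30, 61, 56] (not full yet)
step 4: append 33 -> window=[30, 61, 56, 33] -> max=61
step 5: append 65 -> window=[61, 56, 33, 65] -> max=65
step 6: append 91 -> window=[56, 33, 65, 91] -> max=91
step 7: append 52 -> window=[33, 65, 91, 52] -> max=91
step 8: append 79 -> window=[65, 91, 52, 79] -> max=91
step 9: append 67 -> window=[91, 52, 79, 67] -> max=91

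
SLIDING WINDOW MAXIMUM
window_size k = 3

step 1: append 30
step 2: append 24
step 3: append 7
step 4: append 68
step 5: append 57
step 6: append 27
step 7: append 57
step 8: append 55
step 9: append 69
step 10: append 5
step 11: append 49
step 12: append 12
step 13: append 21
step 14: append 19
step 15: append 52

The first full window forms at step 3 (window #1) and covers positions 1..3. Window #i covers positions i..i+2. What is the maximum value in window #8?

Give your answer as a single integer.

Answer: 69

Derivation:
step 1: append 30 -> window=[30] (not full yet)
step 2: append 24 -> window=[30, 24] (not full yet)
step 3: append 7 -> window=[30, 24, 7] -> max=30
step 4: append 68 -> window=[24, 7, 68] -> max=68
step 5: append 57 -> window=[7, 68, 57] -> max=68
step 6: append 27 -> window=[68, 57, 27] -> max=68
step 7: append 57 -> window=[57, 27, 57] -> max=57
step 8: append 55 -> window=[27, 57, 55] -> max=57
step 9: append 69 -> window=[57, 55, 69] -> max=69
step 10: append 5 -> window=[55, 69, 5] -> max=69
Window #8 max = 69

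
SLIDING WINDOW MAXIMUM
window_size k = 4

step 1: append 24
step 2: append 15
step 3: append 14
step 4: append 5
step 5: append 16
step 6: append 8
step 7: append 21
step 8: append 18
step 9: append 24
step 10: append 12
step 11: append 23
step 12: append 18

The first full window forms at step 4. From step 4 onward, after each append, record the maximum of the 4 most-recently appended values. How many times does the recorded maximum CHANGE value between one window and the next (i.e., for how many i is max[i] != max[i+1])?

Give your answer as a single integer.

step 1: append 24 -> window=[24] (not full yet)
step 2: append 15 -> window=[24, 15] (not full yet)
step 3: append 14 -> window=[24, 15, 14] (not full yet)
step 4: append 5 -> window=[24, 15, 14, 5] -> max=24
step 5: append 16 -> window=[15, 14, 5, 16] -> max=16
step 6: append 8 -> window=[14, 5, 16, 8] -> max=16
step 7: append 21 -> window=[5, 16, 8, 21] -> max=21
step 8: append 18 -> window=[16, 8, 21, 18] -> max=21
step 9: append 24 -> window=[8, 21, 18, 24] -> max=24
step 10: append 12 -> window=[21, 18, 24, 12] -> max=24
step 11: append 23 -> window=[18, 24, 12, 23] -> max=24
step 12: append 18 -> window=[24, 12, 23, 18] -> max=24
Recorded maximums: 24 16 16 21 21 24 24 24 24
Changes between consecutive maximums: 3

Answer: 3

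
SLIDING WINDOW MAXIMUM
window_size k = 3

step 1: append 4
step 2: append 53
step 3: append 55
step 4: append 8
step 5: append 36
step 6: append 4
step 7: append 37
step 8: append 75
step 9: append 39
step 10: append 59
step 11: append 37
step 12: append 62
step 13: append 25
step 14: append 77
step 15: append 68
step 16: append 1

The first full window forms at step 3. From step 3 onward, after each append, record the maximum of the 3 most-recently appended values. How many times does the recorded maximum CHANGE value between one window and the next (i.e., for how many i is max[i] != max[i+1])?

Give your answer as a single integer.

Answer: 6

Derivation:
step 1: append 4 -> window=[4] (not full yet)
step 2: append 53 -> window=[4, 53] (not full yet)
step 3: append 55 -> window=[4, 53, 55] -> max=55
step 4: append 8 -> window=[53, 55, 8] -> max=55
step 5: append 36 -> window=[55, 8, 36] -> max=55
step 6: append 4 -> window=[8, 36, 4] -> max=36
step 7: append 37 -> window=[36, 4, 37] -> max=37
step 8: append 75 -> window=[4, 37, 75] -> max=75
step 9: append 39 -> window=[37, 75, 39] -> max=75
step 10: append 59 -> window=[75, 39, 59] -> max=75
step 11: append 37 -> window=[39, 59, 37] -> max=59
step 12: append 62 -> window=[59, 37, 62] -> max=62
step 13: append 25 -> window=[37, 62, 25] -> max=62
step 14: append 77 -> window=[62, 25, 77] -> max=77
step 15: append 68 -> window=[25, 77, 68] -> max=77
step 16: append 1 -> window=[77, 68, 1] -> max=77
Recorded maximums: 55 55 55 36 37 75 75 75 59 62 62 77 77 77
Changes between consecutive maximums: 6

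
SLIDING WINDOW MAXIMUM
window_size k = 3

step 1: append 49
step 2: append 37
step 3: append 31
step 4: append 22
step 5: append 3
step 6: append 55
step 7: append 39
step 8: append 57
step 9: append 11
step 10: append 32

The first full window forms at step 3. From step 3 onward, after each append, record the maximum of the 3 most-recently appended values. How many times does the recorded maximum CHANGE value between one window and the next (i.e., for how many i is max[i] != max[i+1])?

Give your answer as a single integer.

step 1: append 49 -> window=[49] (not full yet)
step 2: append 37 -> window=[49, 37] (not full yet)
step 3: append 31 -> window=[49, 37, 31] -> max=49
step 4: append 22 -> window=[37, 31, 22] -> max=37
step 5: append 3 -> window=[31, 22, 3] -> max=31
step 6: append 55 -> window=[22, 3, 55] -> max=55
step 7: append 39 -> window=[3, 55, 39] -> max=55
step 8: append 57 -> window=[55, 39, 57] -> max=57
step 9: append 11 -> window=[39, 57, 11] -> max=57
step 10: append 32 -> window=[57, 11, 32] -> max=57
Recorded maximums: 49 37 31 55 55 57 57 57
Changes between consecutive maximums: 4

Answer: 4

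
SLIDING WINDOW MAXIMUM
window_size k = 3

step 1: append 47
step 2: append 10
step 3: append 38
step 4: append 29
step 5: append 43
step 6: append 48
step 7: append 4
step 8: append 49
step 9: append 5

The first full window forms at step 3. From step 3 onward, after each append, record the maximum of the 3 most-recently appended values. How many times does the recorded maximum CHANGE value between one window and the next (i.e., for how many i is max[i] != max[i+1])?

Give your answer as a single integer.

step 1: append 47 -> window=[47] (not full yet)
step 2: append 10 -> window=[47, 10] (not full yet)
step 3: append 38 -> window=[47, 10, 38] -> max=47
step 4: append 29 -> window=[10, 38, 29] -> max=38
step 5: append 43 -> window=[38, 29, 43] -> max=43
step 6: append 48 -> window=[29, 43, 48] -> max=48
step 7: append 4 -> window=[43, 48, 4] -> max=48
step 8: append 49 -> window=[48, 4, 49] -> max=49
step 9: append 5 -> window=[4, 49, 5] -> max=49
Recorded maximums: 47 38 43 48 48 49 49
Changes between consecutive maximums: 4

Answer: 4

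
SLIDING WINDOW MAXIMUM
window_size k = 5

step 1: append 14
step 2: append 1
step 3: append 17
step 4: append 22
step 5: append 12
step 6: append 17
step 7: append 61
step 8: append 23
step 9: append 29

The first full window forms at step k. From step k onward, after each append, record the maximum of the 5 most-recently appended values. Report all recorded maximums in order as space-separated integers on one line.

Answer: 22 22 61 61 61

Derivation:
step 1: append 14 -> window=[14] (not full yet)
step 2: append 1 -> window=[14, 1] (not full yet)
step 3: append 17 -> window=[14, 1, 17] (not full yet)
step 4: append 22 -> window=[14, 1, 17, 22] (not full yet)
step 5: append 12 -> window=[14, 1, 17, 22, 12] -> max=22
step 6: append 17 -> window=[1, 17, 22, 12, 17] -> max=22
step 7: append 61 -> window=[17, 22, 12, 17, 61] -> max=61
step 8: append 23 -> window=[22, 12, 17, 61, 23] -> max=61
step 9: append 29 -> window=[12, 17, 61, 23, 29] -> max=61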